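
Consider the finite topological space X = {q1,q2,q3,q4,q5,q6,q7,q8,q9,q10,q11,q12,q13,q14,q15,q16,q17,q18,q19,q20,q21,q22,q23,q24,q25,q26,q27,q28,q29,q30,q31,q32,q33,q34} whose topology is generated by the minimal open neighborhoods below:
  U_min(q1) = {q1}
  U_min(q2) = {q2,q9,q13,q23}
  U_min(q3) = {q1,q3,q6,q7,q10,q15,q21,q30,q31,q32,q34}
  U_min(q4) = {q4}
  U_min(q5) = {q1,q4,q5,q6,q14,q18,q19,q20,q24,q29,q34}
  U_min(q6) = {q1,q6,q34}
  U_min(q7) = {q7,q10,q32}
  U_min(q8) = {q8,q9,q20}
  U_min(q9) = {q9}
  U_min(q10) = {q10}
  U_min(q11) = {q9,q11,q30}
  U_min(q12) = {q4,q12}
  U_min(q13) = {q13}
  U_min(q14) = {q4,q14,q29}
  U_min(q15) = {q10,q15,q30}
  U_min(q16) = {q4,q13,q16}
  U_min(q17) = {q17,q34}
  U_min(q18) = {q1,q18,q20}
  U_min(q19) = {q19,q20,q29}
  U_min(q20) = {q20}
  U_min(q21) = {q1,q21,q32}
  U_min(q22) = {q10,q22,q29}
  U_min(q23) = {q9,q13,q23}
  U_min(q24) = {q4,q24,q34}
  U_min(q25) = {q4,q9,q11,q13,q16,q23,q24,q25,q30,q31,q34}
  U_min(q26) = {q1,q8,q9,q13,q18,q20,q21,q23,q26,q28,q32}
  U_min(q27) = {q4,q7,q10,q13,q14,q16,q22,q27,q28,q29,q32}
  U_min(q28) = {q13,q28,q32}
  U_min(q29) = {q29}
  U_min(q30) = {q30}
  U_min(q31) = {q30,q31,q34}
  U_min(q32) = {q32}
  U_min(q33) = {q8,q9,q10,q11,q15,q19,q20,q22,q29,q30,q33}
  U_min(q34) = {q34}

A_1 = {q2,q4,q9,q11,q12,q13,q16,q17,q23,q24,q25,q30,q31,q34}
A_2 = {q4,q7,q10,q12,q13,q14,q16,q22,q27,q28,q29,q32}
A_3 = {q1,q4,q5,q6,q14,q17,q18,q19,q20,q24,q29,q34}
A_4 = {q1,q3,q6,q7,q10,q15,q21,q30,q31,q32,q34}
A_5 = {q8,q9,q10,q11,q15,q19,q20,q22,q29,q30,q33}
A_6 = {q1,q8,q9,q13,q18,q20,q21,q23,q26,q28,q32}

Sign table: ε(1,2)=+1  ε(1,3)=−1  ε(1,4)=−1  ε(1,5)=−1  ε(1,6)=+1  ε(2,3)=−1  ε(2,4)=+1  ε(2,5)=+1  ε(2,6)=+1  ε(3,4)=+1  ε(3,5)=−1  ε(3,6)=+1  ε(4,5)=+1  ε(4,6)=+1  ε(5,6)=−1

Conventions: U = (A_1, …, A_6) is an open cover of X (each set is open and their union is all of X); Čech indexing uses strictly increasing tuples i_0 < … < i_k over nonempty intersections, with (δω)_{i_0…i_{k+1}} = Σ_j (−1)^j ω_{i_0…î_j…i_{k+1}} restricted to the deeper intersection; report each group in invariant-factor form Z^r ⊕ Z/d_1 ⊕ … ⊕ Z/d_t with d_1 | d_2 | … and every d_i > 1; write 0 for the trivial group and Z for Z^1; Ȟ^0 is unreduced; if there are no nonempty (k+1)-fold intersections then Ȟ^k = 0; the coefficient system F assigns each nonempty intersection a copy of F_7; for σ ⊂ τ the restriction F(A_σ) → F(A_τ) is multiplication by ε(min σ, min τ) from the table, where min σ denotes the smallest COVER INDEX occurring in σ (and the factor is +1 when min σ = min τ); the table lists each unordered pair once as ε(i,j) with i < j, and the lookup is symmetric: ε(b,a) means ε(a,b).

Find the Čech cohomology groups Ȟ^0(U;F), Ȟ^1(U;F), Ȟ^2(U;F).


cover nerve:
  A12={q4,q12,q13,q16} A13={q4,q17,q24,q34} A14={q30,q31,q34} A15={q9,q11,q30} A16={q9,q13,q23} A23={q4,q14,q29} A24={q7,q10,q32} A25={q10,q22,q29} A26={q13,q28,q32} A34={q1,q6,q34} A35={q19,q20,q29} A36={q1,q18,q20} A45={q10,q15,q30} A46={q1,q21,q32} A56={q8,q9,q20}
  A123={q4} A126={q13} A134={q34} A145={q30} A156={q9} A235={q29} A245={q10} A246={q32} A346={q1} A356={q20}
C dims 6,15,10; δ0: rk_F7 6; δ1: rk_F7 9
Ȟ^0: (6−6)−0=0 ⇒ 0
Ȟ^1: (15−9)−6=0 ⇒ 0
Ȟ^2: (10−0)−9=1 ⇒ Z/7

Ȟ^0(U;F) ≅ 0, Ȟ^1(U;F) ≅ 0, Ȟ^2(U;F) ≅ Z/7


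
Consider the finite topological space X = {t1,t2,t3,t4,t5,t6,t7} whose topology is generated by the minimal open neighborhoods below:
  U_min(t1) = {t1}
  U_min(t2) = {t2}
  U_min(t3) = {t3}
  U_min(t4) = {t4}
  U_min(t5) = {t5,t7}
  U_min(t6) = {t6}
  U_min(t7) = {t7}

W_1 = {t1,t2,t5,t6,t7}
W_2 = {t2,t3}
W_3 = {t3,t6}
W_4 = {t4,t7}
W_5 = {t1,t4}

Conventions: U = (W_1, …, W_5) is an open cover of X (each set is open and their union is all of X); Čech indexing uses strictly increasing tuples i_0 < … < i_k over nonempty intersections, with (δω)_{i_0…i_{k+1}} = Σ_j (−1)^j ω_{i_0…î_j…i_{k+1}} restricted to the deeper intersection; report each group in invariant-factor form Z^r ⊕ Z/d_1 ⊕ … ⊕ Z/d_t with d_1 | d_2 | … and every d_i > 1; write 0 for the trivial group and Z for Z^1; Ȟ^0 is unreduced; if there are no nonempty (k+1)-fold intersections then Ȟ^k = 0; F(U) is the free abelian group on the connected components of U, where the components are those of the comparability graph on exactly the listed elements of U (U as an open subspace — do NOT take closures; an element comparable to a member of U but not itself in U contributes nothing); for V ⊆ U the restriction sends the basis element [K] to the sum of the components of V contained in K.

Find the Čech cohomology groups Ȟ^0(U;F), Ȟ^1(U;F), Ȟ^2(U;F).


Ȟ^0 ≅ Z^6,  Ȟ^1 ≅ 0,  Ȟ^2 ≅ 0

intersection data:
  W12={t2} W13={t6} W14={t7} W15={t1} W23={t3} W45={t4}
components per intersection:
  W1: {t1} {t2} {t5,t7} {t6}
  W2: {t2} {t3}
  W3: {t3} {t6}
  W4: {t4} {t7}
  W5: {t1} {t4}
  W12: {t2}
  W13: {t6}
  W14: {t7}
  W15: {t1}
  W23: {t3}
  W45: {t4}
C dims 12,6; δ0: rk 6, SNF 1^6
Ȟ^0 = (12 − 6) − 0 = 6, so Ȟ^0 ≅ Z^6
Ȟ^1 = (6 − 0) − 6 = 0, so Ȟ^1 ≅ 0
Ȟ^2 = (0 − 0) − 0 = 0, so Ȟ^2 ≅ 0


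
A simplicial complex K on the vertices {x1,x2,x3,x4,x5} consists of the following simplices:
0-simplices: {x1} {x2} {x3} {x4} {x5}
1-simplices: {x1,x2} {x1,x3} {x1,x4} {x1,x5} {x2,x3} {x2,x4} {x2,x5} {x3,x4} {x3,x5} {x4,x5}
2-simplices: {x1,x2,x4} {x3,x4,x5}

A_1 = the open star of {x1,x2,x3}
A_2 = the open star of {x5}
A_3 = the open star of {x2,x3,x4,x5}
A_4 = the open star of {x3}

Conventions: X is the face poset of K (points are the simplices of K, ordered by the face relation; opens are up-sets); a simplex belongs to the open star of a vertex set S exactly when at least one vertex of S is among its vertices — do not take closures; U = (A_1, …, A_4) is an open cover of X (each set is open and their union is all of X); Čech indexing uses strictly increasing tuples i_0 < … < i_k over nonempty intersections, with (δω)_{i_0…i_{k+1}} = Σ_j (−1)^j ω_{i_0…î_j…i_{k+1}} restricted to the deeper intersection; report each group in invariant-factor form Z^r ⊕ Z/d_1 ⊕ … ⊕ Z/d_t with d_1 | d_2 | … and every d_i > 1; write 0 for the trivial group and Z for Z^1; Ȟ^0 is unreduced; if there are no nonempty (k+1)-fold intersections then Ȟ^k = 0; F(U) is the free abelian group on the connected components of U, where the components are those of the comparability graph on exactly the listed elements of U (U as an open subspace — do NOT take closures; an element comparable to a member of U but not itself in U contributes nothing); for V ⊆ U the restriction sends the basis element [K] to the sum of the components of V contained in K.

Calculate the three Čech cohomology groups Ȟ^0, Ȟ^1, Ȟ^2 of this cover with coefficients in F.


Ȟ^0 = Z, Ȟ^1 = Z, Ȟ^2 = 0

cover nerve:
  A1={{x1},{x2},{x3},{x1,x2},{x1,x3},{x1,x4},{x1,x5},{x2,x3},{x2,x4},{x2,x5},{x3,x4},{x3,x5},{x1,x2,x4},{x3,x4,x5}} A2={{x5},{x1,x5},{x2,x5},{x3,x5},{x4,x5},{x3,x4,x5}} A3={{x2},{x3},{x4},{x5},{x1,x2},{x1,x3},{x1,x4},{x1,x5},{x2,x3},{x2,x4},{x2,x5},{x3,x4},{x3,x5},{x4,x5},{x1,x2,x4},{x3,x4,x5}} A4={{x3},{x1,x3},{x2,x3},{x3,x4},{x3,x5},{x3,x4,x5}}
  A12={{x1,x5},{x2,x5},{x3,x5},{x3,x4,x5}} A13={{x2},{x3},{x1,x2},{x1,x3},{x1,x4},{x1,x5},{x2,x3},{x2,x4},{x2,x5},{x3,x4},{x3,x5},{x1,x2,x4},{x3,x4,x5}} A14={{x3},{x1,x3},{x2,x3},{x3,x4},{x3,x5},{x3,x4,x5}} A23={{x5},{x1,x5},{x2,x5},{x3,x5},{x4,x5},{x3,x4,x5}} A24={{x3,x5},{x3,x4,x5}} A34={{x3},{x1,x3},{x2,x3},{x3,x4},{x3,x5},{x3,x4,x5}}
  A123={{x1,x5},{x2,x5},{x3,x5},{x3,x4,x5}} A124={{x3,x5},{x3,x4,x5}} A134={{x3},{x1,x3},{x2,x3},{x3,x4},{x3,x5},{x3,x4,x5}} A234={{x3,x5},{x3,x4,x5}}
  A1234={{x3,x5},{x3,x4,x5}}
components per intersection:
  A1: {{x1},{x2},{x3},{x1,x2},{x1,x3},{x1,x4},{x1,x5},{x2,x3},{x2,x4},{x2,x5},{x3,x4},{x3,x5},{x1,x2,x4},{x3,x4,x5}}
  A2: {{x5},{x1,x5},{x2,x5},{x3,x5},{x4,x5},{x3,x4,x5}}
  A3: {{x2},{x3},{x4},{x5},{x1,x2},{x1,x3},{x1,x4},{x1,x5},{x2,x3},{x2,x4},{x2,x5},{x3,x4},{x3,x5},{x4,x5},{x1,x2,x4},{x3,x4,x5}}
  A4: {{x3},{x1,x3},{x2,x3},{x3,x4},{x3,x5},{x3,x4,x5}}
  A12: {{x1,x5}} {{x2,x5}} {{x3,x5},{x3,x4,x5}}
  A13: {{x2},{x3},{x1,x2},{x1,x3},{x1,x4},{x2,x3},{x2,x4},{x2,x5},{x3,x4},{x3,x5},{x1,x2,x4},{x3,x4,x5}} {{x1,x5}}
  A14: {{x3},{x1,x3},{x2,x3},{x3,x4},{x3,x5},{x3,x4,x5}}
  A23: {{x5},{x1,x5},{x2,x5},{x3,x5},{x4,x5},{x3,x4,x5}}
  A24: {{x3,x5},{x3,x4,x5}}
  A34: {{x3},{x1,x3},{x2,x3},{x3,x4},{x3,x5},{x3,x4,x5}}
  A123: {{x1,x5}} {{x2,x5}} {{x3,x5},{x3,x4,x5}}
  A124: {{x3,x5},{x3,x4,x5}}
  A134: {{x3},{x1,x3},{x2,x3},{x3,x4},{x3,x5},{x3,x4,x5}}
  A234: {{x3,x5},{x3,x4,x5}}
  A1234: {{x3,x5},{x3,x4,x5}}
C dims 4,9,6,1; δ0: rk 3, SNF 1^3; δ1: rk 5, SNF 1^5; δ2: rk 1, SNF 1^1
Ȟ^0: (4−3)−0=1 ⇒ Z
Ȟ^1: (9−5)−3=1 ⇒ Z
Ȟ^2: (6−1)−5=0 ⇒ 0


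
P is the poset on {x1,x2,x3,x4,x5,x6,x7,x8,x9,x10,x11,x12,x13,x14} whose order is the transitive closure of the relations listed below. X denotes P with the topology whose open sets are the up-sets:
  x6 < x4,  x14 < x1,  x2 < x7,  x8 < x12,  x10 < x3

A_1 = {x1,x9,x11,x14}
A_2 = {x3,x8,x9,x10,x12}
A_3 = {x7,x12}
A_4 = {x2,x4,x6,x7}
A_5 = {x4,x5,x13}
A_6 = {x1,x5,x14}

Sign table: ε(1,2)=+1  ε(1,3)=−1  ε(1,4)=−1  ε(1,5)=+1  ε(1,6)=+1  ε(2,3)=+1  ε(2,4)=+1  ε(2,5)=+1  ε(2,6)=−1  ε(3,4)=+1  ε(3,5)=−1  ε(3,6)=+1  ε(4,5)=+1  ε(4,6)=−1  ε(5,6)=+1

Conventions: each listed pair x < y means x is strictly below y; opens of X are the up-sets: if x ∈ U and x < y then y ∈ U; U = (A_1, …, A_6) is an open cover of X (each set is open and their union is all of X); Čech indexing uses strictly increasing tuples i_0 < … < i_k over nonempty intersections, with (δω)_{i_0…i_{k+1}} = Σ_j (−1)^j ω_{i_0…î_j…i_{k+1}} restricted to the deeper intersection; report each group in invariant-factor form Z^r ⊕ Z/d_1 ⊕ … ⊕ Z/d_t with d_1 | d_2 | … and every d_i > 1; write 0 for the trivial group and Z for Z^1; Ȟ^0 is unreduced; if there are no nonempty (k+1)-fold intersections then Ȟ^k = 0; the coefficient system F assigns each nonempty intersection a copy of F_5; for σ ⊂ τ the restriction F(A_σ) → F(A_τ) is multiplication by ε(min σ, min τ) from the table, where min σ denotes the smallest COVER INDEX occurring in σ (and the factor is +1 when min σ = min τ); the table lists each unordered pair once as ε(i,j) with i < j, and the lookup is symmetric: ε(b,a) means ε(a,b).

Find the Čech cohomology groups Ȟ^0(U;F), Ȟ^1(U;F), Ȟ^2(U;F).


cover nerve:
  A12={x9} A16={x1,x14} A23={x12} A34={x7} A45={x4} A56={x5}
C dims 6,6; δ0: rk_F5 5
Ȟ^0: (6−5)−0=1 ⇒ Z/5
Ȟ^1: (6−0)−5=1 ⇒ Z/5
Ȟ^2: (0−0)−0=0 ⇒ 0

Ȟ^0 ≅ Z/5, Ȟ^1 ≅ Z/5 and Ȟ^2 ≅ 0


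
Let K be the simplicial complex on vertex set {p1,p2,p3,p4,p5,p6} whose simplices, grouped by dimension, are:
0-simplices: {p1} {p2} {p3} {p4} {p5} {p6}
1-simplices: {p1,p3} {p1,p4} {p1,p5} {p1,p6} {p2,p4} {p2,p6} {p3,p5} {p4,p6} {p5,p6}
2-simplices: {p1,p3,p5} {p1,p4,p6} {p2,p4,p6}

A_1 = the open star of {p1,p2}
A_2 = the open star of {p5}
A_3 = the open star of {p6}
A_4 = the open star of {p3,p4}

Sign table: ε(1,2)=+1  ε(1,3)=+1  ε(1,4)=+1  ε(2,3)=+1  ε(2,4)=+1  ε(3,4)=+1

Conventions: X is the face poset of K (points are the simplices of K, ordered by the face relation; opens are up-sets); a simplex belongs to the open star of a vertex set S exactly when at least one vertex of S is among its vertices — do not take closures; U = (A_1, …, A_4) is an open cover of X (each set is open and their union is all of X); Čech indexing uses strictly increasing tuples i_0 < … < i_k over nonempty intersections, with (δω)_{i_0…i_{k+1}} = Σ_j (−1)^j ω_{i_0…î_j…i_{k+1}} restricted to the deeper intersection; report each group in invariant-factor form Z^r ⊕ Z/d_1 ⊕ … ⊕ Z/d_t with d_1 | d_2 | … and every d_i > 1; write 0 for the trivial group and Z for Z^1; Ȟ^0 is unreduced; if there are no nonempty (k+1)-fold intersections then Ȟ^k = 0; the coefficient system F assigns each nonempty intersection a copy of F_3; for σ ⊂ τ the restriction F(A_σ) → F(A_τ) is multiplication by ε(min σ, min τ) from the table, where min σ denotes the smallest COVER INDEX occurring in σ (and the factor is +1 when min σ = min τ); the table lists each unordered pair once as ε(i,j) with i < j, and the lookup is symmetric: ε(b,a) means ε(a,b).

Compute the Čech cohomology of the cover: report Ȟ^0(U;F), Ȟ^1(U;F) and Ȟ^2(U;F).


nerve simplices:
  A1={{p1},{p2},{p1,p3},{p1,p4},{p1,p5},{p1,p6},{p2,p4},{p2,p6},{p1,p3,p5},{p1,p4,p6},{p2,p4,p6}} A2={{p5},{p1,p5},{p3,p5},{p5,p6},{p1,p3,p5}} A3={{p6},{p1,p6},{p2,p6},{p4,p6},{p5,p6},{p1,p4,p6},{p2,p4,p6}} A4={{p3},{p4},{p1,p3},{p1,p4},{p2,p4},{p3,p5},{p4,p6},{p1,p3,p5},{p1,p4,p6},{p2,p4,p6}}
  A12={{p1,p5},{p1,p3,p5}} A13={{p1,p6},{p2,p6},{p1,p4,p6},{p2,p4,p6}} A14={{p1,p3},{p1,p4},{p2,p4},{p1,p3,p5},{p1,p4,p6},{p2,p4,p6}} A23={{p5,p6}} A24={{p3,p5},{p1,p3,p5}} A34={{p4,p6},{p1,p4,p6},{p2,p4,p6}}
  A124={{p1,p3,p5}} A134={{p1,p4,p6},{p2,p4,p6}}
C dims 4,6,2; δ0: rk_F3 3; δ1: rk_F3 2
degree 0: 4−3−0 = 1 → Ȟ^0 ≅ Z/3
degree 1: 6−2−3 = 1 → Ȟ^1 ≅ Z/3
degree 2: 2−0−2 = 0 → Ȟ^2 ≅ 0

Ȟ^0 = Z/3; Ȟ^1 = Z/3; Ȟ^2 = 0


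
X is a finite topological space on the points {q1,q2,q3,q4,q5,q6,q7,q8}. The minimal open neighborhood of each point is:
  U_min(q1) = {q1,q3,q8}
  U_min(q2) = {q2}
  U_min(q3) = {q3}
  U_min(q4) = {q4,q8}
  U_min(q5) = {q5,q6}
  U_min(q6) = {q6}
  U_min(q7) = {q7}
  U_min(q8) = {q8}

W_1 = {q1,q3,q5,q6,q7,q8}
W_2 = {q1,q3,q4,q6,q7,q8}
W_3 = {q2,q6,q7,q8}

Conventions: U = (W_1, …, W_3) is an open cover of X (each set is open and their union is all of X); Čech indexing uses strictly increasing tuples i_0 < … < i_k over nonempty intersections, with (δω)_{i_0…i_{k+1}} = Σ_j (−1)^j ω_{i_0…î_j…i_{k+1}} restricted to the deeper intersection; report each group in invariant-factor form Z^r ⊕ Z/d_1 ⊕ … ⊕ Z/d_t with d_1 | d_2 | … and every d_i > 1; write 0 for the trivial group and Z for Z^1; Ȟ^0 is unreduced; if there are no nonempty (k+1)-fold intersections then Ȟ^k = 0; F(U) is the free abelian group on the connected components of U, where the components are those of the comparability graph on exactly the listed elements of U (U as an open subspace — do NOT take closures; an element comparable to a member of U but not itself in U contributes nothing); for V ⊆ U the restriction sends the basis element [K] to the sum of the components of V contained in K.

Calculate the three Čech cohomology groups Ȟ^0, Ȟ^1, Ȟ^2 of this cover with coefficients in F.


Ȟ^0(U;F) ≅ Z^4, Ȟ^1(U;F) ≅ 0, Ȟ^2(U;F) ≅ 0

nonempty intersections:
  W12={q1,q3,q6,q7,q8} W13={q6,q7,q8} W23={q6,q7,q8}
  W123={q6,q7,q8}
components per intersection:
  W1: {q1,q3,q8} {q5,q6} {q7}
  W2: {q1,q3,q4,q8} {q6} {q7}
  W3: {q2} {q6} {q7} {q8}
  W12: {q1,q3,q8} {q6} {q7}
  W13: {q6} {q7} {q8}
  W23: {q6} {q7} {q8}
  W123: {q6} {q7} {q8}
C dims 10,9,3; δ0: rk 6, SNF 1^6; δ1: rk 3, SNF 1^3
Ȟ^0: (10−6)−0=4 ⇒ Z^4
Ȟ^1: (9−3)−6=0 ⇒ 0
Ȟ^2: (3−0)−3=0 ⇒ 0


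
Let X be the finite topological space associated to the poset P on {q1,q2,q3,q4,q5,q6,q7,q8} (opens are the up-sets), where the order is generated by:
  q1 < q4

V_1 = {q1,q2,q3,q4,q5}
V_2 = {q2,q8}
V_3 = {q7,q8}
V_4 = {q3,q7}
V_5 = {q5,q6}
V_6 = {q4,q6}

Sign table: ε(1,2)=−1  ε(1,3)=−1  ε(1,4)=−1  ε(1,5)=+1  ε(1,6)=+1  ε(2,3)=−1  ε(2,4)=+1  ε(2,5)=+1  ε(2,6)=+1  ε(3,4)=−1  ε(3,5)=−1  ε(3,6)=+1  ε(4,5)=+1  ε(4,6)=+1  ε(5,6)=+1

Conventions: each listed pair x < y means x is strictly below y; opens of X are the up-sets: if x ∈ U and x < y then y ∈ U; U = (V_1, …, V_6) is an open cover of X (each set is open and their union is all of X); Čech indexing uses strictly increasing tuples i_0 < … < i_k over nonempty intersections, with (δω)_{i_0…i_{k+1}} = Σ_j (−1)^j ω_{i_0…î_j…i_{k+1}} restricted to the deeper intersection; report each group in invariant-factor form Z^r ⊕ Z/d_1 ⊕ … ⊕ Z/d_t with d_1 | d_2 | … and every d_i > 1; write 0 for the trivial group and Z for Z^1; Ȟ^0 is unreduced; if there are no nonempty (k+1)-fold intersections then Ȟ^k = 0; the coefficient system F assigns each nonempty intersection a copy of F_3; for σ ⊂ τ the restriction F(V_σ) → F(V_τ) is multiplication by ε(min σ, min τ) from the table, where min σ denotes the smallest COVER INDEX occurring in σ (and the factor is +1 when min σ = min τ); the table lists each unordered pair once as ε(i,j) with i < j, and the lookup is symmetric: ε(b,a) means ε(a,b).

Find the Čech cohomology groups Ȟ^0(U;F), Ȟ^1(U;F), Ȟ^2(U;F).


Ȟ^0 ≅ Z/3,  Ȟ^1 ≅ Z/3 ⊕ Z/3,  Ȟ^2 ≅ 0

cover nerve:
  V12={q2} V14={q3} V15={q5} V16={q4} V23={q8} V34={q7} V56={q6}
C dims 6,7; δ0: rk_F3 5
Ȟ^0: (6−5)−0=1 ⇒ Z/3
Ȟ^1: (7−0)−5=2 ⇒ Z/3 ⊕ Z/3
Ȟ^2: (0−0)−0=0 ⇒ 0


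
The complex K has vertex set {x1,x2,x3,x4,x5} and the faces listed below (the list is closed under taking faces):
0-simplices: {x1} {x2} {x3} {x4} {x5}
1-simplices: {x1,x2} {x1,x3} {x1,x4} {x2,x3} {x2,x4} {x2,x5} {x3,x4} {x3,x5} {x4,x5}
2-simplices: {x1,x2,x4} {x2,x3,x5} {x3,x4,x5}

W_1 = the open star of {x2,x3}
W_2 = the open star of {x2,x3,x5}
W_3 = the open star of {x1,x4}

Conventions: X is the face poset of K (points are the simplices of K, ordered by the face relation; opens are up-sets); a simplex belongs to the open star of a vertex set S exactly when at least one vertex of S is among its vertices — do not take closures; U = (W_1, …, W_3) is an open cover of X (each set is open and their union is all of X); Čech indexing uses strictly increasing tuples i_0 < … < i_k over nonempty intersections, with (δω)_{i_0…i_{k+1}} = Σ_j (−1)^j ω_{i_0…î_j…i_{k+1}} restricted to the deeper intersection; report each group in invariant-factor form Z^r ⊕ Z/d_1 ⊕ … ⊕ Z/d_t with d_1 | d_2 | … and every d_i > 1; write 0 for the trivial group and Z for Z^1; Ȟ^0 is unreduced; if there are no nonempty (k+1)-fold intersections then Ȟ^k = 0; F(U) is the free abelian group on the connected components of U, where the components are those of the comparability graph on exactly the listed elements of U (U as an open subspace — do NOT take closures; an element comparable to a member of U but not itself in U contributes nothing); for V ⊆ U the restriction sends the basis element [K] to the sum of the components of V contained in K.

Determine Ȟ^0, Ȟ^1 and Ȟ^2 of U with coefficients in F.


nonempty overlaps:
  W1={{x2},{x3},{x1,x2},{x1,x3},{x2,x3},{x2,x4},{x2,x5},{x3,x4},{x3,x5},{x1,x2,x4},{x2,x3,x5},{x3,x4,x5}} W2={{x2},{x3},{x5},{x1,x2},{x1,x3},{x2,x3},{x2,x4},{x2,x5},{x3,x4},{x3,x5},{x4,x5},{x1,x2,x4},{x2,x3,x5},{x3,x4,x5}} W3={{x1},{x4},{x1,x2},{x1,x3},{x1,x4},{x2,x4},{x3,x4},{x4,x5},{x1,x2,x4},{x3,x4,x5}}
  W12={{x2},{x3},{x1,x2},{x1,x3},{x2,x3},{x2,x4},{x2,x5},{x3,x4},{x3,x5},{x1,x2,x4},{x2,x3,x5},{x3,x4,x5}} W13={{x1,x2},{x1,x3},{x2,x4},{x3,x4},{x1,x2,x4},{x3,x4,x5}} W23={{x1,x2},{x1,x3},{x2,x4},{x3,x4},{x4,x5},{x1,x2,x4},{x3,x4,x5}}
  W123={{x1,x2},{x1,x3},{x2,x4},{x3,x4},{x1,x2,x4},{x3,x4,x5}}
components per intersection:
  W1: {{x2},{x3},{x1,x2},{x1,x3},{x2,x3},{x2,x4},{x2,x5},{x3,x4},{x3,x5},{x1,x2,x4},{x2,x3,x5},{x3,x4,x5}}
  W2: {{x2},{x3},{x5},{x1,x2},{x1,x3},{x2,x3},{x2,x4},{x2,x5},{x3,x4},{x3,x5},{x4,x5},{x1,x2,x4},{x2,x3,x5},{x3,x4,x5}}
  W3: {{x1},{x4},{x1,x2},{x1,x3},{x1,x4},{x2,x4},{x3,x4},{x4,x5},{x1,x2,x4},{x3,x4,x5}}
  W12: {{x2},{x3},{x1,x2},{x1,x3},{x2,x3},{x2,x4},{x2,x5},{x3,x4},{x3,x5},{x1,x2,x4},{x2,x3,x5},{x3,x4,x5}}
  W13: {{x1,x2},{x2,x4},{x1,x2,x4}} {{x1,x3}} {{x3,x4},{x3,x4,x5}}
  W23: {{x1,x2},{x2,x4},{x1,x2,x4}} {{x1,x3}} {{x3,x4},{x4,x5},{x3,x4,x5}}
  W123: {{x1,x2},{x2,x4},{x1,x2,x4}} {{x1,x3}} {{x3,x4},{x3,x4,x5}}
C dims 3,7,3; δ0: rk 2, SNF 1^2; δ1: rk 3, SNF 1^3
degree 0: 3−2−0 = 1 → Ȟ^0 ≅ Z
degree 1: 7−3−2 = 2 → Ȟ^1 ≅ Z^2
degree 2: 3−0−3 = 0 → Ȟ^2 ≅ 0

Ȟ^0(U;F) ≅ Z, Ȟ^1(U;F) ≅ Z^2, Ȟ^2(U;F) ≅ 0


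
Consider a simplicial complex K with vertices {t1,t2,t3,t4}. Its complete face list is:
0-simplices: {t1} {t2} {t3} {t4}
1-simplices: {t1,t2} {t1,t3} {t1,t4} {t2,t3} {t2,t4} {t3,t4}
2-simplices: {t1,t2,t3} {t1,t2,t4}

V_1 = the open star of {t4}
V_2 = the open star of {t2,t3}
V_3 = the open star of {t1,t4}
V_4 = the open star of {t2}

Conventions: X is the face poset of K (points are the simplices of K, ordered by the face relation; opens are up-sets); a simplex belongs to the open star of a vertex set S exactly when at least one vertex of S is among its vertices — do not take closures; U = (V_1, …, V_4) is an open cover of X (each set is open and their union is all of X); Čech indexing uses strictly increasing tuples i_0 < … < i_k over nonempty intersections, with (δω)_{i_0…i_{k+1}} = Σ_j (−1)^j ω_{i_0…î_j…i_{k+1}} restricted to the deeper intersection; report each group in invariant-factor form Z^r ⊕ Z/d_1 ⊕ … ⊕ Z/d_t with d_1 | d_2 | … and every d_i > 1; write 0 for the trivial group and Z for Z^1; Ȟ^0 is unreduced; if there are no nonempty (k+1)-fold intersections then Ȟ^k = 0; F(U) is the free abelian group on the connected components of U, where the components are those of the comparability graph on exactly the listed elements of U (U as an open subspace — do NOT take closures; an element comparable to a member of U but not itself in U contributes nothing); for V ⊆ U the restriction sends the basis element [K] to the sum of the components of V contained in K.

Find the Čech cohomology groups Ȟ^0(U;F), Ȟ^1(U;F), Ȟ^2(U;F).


nerve simplices:
  V1={{t4},{t1,t4},{t2,t4},{t3,t4},{t1,t2,t4}} V2={{t2},{t3},{t1,t2},{t1,t3},{t2,t3},{t2,t4},{t3,t4},{t1,t2,t3},{t1,t2,t4}} V3={{t1},{t4},{t1,t2},{t1,t3},{t1,t4},{t2,t4},{t3,t4},{t1,t2,t3},{t1,t2,t4}} V4={{t2},{t1,t2},{t2,t3},{t2,t4},{t1,t2,t3},{t1,t2,t4}}
  V12={{t2,t4},{t3,t4},{t1,t2,t4}} V13={{t4},{t1,t4},{t2,t4},{t3,t4},{t1,t2,t4}} V14={{t2,t4},{t1,t2,t4}} V23={{t1,t2},{t1,t3},{t2,t4},{t3,t4},{t1,t2,t3},{t1,t2,t4}} V24={{t2},{t1,t2},{t2,t3},{t2,t4},{t1,t2,t3},{t1,t2,t4}} V34={{t1,t2},{t2,t4},{t1,t2,t3},{t1,t2,t4}}
  V123={{t2,t4},{t3,t4},{t1,t2,t4}} V124={{t2,t4},{t1,t2,t4}} V134={{t2,t4},{t1,t2,t4}} V234={{t1,t2},{t2,t4},{t1,t2,t3},{t1,t2,t4}}
  V1234={{t2,t4},{t1,t2,t4}}
components per intersection:
  V1: {{t4},{t1,t4},{t2,t4},{t3,t4},{t1,t2,t4}}
  V2: {{t2},{t3},{t1,t2},{t1,t3},{t2,t3},{t2,t4},{t3,t4},{t1,t2,t3},{t1,t2,t4}}
  V3: {{t1},{t4},{t1,t2},{t1,t3},{t1,t4},{t2,t4},{t3,t4},{t1,t2,t3},{t1,t2,t4}}
  V4: {{t2},{t1,t2},{t2,t3},{t2,t4},{t1,t2,t3},{t1,t2,t4}}
  V12: {{t2,t4},{t1,t2,t4}} {{t3,t4}}
  V13: {{t4},{t1,t4},{t2,t4},{t3,t4},{t1,t2,t4}}
  V14: {{t2,t4},{t1,t2,t4}}
  V23: {{t1,t2},{t1,t3},{t2,t4},{t1,t2,t3},{t1,t2,t4}} {{t3,t4}}
  V24: {{t2},{t1,t2},{t2,t3},{t2,t4},{t1,t2,t3},{t1,t2,t4}}
  V34: {{t1,t2},{t2,t4},{t1,t2,t3},{t1,t2,t4}}
  V123: {{t2,t4},{t1,t2,t4}} {{t3,t4}}
  V124: {{t2,t4},{t1,t2,t4}}
  V134: {{t2,t4},{t1,t2,t4}}
  V234: {{t1,t2},{t2,t4},{t1,t2,t3},{t1,t2,t4}}
  V1234: {{t2,t4},{t1,t2,t4}}
C dims 4,8,5,1; δ0: rk 3, SNF 1^3; δ1: rk 4, SNF 1^4; δ2: rk 1, SNF 1^1
degree 0: 4−3−0 = 1 → Ȟ^0 ≅ Z
degree 1: 8−4−3 = 1 → Ȟ^1 ≅ Z
degree 2: 5−1−4 = 0 → Ȟ^2 ≅ 0

Ȟ^0 ≅ Z; Ȟ^1 ≅ Z; Ȟ^2 ≅ 0


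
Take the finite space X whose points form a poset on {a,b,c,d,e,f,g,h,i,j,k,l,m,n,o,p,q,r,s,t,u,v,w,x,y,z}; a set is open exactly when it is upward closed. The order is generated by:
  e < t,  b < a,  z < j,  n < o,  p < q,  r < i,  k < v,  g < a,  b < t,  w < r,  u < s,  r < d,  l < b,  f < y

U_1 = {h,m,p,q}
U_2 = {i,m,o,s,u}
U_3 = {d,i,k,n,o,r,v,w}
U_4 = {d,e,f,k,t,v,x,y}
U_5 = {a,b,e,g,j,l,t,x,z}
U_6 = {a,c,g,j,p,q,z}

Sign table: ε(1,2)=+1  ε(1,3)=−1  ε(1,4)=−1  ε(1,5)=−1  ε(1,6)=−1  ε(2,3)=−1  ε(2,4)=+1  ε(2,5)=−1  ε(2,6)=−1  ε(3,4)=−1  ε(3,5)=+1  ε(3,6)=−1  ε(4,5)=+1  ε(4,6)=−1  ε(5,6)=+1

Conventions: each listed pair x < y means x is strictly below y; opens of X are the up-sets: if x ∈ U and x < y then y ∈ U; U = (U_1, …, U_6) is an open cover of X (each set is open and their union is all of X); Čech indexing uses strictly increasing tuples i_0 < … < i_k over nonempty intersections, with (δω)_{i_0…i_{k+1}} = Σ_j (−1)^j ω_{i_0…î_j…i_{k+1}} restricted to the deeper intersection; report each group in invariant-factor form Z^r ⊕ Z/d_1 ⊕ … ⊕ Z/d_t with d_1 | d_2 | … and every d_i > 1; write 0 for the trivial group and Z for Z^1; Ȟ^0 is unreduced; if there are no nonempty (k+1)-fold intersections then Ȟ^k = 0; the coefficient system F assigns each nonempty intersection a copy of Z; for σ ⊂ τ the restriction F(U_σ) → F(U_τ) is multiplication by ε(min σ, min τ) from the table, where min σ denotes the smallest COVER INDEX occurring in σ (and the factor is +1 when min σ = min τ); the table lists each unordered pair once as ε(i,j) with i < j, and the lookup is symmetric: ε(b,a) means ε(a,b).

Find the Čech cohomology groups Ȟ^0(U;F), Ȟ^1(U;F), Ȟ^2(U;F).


nonempty overlaps:
  U12={m} U16={p,q} U23={i,o} U34={d,k,v} U45={e,t,x} U56={a,g,j,z}
C dims 6,6; δ0: rk 6, SNF 1^5·2
degree 0: 6−6−0 = 0 → Ȟ^0 ≅ 0
degree 1: 6−0−6 = 0 plus torsion [2] → Ȟ^1 ≅ Z/2
degree 2: 0−0−0 = 0 → Ȟ^2 ≅ 0

Ȟ^0 = 0; Ȟ^1 = Z/2; Ȟ^2 = 0


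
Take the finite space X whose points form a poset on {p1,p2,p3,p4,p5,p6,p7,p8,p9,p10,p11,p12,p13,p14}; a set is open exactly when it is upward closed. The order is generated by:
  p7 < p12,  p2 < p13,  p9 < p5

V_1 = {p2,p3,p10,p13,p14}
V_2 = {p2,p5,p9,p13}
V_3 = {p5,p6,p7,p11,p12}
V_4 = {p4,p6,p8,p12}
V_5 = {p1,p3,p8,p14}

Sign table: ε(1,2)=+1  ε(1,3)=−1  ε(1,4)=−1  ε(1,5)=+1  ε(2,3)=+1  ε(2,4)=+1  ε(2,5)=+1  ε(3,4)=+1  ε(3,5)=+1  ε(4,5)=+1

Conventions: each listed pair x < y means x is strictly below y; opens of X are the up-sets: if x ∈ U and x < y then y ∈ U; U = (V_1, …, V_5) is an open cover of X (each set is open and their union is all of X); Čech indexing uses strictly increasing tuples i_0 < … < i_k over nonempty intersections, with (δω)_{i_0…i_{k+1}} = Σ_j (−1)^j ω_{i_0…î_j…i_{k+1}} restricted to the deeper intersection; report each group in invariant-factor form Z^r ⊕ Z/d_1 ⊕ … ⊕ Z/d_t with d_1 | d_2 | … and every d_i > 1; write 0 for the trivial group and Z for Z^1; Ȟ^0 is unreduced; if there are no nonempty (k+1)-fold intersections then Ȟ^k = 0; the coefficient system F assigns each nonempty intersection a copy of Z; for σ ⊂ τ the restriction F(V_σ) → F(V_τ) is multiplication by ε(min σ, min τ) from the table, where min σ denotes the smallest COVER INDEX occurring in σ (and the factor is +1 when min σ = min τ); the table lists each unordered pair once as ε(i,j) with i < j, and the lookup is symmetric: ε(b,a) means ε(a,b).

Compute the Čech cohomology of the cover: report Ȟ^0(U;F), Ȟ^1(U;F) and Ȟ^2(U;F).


nerve simplices:
  V12={p2,p13} V15={p3,p14} V23={p5} V34={p6,p12} V45={p8}
C dims 5,5; δ0: rk 4, SNF 1^4
degree 0: 5−4−0 = 1 → Ȟ^0 ≅ Z
degree 1: 5−0−4 = 1 → Ȟ^1 ≅ Z
degree 2: 0−0−0 = 0 → Ȟ^2 ≅ 0

Ȟ^0 = Z; Ȟ^1 = Z; Ȟ^2 = 0


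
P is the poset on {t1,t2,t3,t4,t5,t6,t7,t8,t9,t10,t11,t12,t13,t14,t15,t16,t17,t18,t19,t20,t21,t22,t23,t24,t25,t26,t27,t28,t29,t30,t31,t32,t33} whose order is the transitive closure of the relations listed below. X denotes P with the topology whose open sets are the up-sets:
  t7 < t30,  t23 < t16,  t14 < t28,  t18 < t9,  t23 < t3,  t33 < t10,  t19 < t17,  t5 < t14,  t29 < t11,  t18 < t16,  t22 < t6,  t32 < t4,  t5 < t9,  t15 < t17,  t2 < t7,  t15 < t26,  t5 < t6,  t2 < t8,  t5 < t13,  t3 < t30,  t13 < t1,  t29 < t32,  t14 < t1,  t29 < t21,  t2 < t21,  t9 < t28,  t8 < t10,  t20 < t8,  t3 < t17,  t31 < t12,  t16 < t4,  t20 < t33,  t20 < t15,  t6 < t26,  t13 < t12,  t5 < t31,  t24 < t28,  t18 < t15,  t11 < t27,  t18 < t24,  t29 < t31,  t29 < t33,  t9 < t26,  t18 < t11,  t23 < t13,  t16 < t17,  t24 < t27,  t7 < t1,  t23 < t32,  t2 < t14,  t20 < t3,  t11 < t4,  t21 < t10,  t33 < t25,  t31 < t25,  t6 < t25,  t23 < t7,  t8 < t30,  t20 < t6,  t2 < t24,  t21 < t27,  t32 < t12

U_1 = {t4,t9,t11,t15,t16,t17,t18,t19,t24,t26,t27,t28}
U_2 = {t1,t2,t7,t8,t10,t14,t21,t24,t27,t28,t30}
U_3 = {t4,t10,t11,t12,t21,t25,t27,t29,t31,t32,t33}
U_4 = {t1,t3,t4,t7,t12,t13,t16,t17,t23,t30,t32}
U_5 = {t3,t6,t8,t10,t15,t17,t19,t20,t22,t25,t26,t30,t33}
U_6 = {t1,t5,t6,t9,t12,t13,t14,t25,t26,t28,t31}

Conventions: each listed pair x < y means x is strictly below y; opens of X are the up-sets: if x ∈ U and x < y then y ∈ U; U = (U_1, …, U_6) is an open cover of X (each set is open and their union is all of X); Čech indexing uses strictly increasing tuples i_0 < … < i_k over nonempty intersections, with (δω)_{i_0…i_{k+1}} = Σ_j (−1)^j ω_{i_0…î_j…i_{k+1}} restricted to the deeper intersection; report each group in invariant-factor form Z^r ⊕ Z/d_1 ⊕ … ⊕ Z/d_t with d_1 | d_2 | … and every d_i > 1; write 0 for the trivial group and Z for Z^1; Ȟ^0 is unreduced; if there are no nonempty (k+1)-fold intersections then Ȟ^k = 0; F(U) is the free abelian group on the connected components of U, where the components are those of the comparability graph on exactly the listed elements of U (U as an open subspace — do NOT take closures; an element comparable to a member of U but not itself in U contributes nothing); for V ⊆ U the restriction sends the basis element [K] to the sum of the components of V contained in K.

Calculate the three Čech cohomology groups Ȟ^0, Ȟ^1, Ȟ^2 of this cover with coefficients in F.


Ȟ^0(U;F) ≅ Z; Ȟ^1(U;F) ≅ 0; Ȟ^2(U;F) ≅ Z/2

cover nerve:
  U12={t24,t27,t28} U13={t4,t11,t27} U14={t4,t16,t17} U15={t15,t17,t19,t26} U16={t9,t26,t28} U23={t10,t21,t27} U24={t1,t7,t30} U25={t8,t10,t30} U26={t1,t14,t28} U34={t4,t12,t32} U35={t10,t25,t33} U36={t12,t25,t31} U45={t3,t17,t30} U46={t1,t12,t13} U56={t6,t25,t26}
  U123={t27} U126={t28} U134={t4} U145={t17} U156={t26} U235={t10} U245={t30} U246={t1} U346={t12} U356={t25}
components per intersection:
  U1: {t4,t9,t11,t15,t16,t17,t18,t19,t24,t26,t27,t28}
  U2: {t1,t2,t7,t8,t10,t14,t21,t24,t27,t28,t30}
  U3: {t4,t10,t11,t12,t21,t25,t27,t29,t31,t32,t33}
  U4: {t1,t3,t4,t7,t12,t13,t16,t17,t23,t30,t32}
  U5: {t3,t6,t8,t10,t15,t17,t19,t20,t22,t25,t26,t30,t33}
  U6: {t1,t5,t6,t9,t12,t13,t14,t25,t26,t28,t31}
  U12: {t24,t27,t28}
  U13: {t4,t11,t27}
  U14: {t4,t16,t17}
  U15: {t15,t17,t19,t26}
  U16: {t9,t26,t28}
  U23: {t10,t21,t27}
  U24: {t1,t7,t30}
  U25: {t8,t10,t30}
  U26: {t1,t14,t28}
  U34: {t4,t12,t32}
  U35: {t10,t25,t33}
  U36: {t12,t25,t31}
  U45: {t3,t17,t30}
  U46: {t1,t12,t13}
  U56: {t6,t25,t26}
  U123: {t27}
  U126: {t28}
  U134: {t4}
  U145: {t17}
  U156: {t26}
  U235: {t10}
  U245: {t30}
  U246: {t1}
  U346: {t12}
  U356: {t25}
C dims 6,15,10; δ0: rk 5, SNF 1^5; δ1: rk 10, SNF 1^9·2
Ȟ^0: (6−5)−0=1 ⇒ Z
Ȟ^1: (15−10)−5=0 ⇒ 0
Ȟ^2: (10−0)−10=0 plus torsion [2] ⇒ Z/2


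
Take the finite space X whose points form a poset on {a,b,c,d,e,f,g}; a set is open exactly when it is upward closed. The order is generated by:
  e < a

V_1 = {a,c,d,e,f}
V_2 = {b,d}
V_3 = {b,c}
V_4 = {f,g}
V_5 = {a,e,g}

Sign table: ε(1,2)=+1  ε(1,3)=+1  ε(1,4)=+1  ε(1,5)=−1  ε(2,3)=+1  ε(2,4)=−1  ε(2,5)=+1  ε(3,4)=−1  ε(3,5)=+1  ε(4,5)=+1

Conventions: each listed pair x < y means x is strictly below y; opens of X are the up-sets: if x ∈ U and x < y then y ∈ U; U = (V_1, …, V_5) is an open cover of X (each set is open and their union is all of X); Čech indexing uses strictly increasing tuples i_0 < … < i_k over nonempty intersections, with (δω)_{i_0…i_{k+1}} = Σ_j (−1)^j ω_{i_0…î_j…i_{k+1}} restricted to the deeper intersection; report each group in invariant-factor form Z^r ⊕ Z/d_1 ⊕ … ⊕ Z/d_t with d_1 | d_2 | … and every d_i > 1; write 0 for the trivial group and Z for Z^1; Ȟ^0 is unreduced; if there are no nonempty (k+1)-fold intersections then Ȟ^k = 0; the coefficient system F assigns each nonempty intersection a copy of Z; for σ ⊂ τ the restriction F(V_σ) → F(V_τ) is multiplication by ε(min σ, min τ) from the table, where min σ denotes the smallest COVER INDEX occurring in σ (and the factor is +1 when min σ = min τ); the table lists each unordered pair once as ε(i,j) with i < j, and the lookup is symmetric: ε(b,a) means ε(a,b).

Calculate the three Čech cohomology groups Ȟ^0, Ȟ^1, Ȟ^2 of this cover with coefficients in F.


cover nerve:
  V12={d} V13={c} V14={f} V15={a,e} V23={b} V45={g}
C dims 5,6; δ0: rk 5, SNF 1^4·2
Ȟ^0: (5−5)−0=0 ⇒ 0
Ȟ^1: (6−0)−5=1 plus torsion [2] ⇒ Z ⊕ Z/2
Ȟ^2: (0−0)−0=0 ⇒ 0

Ȟ^0(U;F) ≅ 0, Ȟ^1(U;F) ≅ Z ⊕ Z/2 and Ȟ^2(U;F) ≅ 0


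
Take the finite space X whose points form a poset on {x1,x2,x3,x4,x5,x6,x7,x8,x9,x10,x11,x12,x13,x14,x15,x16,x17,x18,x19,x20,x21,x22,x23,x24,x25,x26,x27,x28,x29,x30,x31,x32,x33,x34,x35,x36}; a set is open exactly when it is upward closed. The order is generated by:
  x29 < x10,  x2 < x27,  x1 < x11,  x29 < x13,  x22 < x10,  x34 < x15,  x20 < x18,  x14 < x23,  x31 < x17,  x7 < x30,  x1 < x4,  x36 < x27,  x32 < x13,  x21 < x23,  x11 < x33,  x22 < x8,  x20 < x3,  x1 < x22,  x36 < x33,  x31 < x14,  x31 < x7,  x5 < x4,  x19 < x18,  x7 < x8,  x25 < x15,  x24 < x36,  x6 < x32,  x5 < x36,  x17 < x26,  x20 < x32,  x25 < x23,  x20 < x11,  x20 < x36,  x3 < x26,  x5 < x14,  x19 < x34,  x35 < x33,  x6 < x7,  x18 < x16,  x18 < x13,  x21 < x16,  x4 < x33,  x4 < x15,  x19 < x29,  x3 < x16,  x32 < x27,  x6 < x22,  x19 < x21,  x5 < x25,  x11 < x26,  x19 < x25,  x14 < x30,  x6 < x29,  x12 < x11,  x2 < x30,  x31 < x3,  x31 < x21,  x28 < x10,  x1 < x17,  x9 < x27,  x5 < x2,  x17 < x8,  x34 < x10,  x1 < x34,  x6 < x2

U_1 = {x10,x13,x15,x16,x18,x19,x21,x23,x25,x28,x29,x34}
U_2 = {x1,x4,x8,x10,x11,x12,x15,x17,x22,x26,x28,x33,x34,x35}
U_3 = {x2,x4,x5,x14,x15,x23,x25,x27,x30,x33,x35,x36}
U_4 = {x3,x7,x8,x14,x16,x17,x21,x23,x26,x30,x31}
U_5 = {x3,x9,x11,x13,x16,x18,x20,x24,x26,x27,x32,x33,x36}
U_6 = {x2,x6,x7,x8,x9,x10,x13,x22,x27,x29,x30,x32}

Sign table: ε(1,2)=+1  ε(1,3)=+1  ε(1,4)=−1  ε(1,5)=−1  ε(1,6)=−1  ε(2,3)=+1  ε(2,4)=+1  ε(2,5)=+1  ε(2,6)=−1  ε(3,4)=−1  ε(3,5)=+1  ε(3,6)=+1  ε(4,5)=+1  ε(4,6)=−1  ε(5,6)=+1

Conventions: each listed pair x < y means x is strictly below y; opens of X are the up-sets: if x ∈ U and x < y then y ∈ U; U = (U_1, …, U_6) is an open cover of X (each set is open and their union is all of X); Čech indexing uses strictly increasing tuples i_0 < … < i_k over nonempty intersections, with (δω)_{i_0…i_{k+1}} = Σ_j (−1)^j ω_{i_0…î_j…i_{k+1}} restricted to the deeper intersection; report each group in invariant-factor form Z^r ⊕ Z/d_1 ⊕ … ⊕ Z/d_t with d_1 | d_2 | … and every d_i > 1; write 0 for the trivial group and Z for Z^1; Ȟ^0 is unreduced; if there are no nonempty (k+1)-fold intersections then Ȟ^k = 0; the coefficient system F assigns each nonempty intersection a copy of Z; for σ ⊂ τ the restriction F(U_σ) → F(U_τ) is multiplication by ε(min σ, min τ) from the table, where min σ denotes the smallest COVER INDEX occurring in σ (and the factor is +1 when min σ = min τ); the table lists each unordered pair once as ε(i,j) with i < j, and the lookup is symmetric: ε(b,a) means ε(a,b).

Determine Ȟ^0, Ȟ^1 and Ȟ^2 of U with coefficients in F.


Ȟ^0(U;F) ≅ 0, Ȟ^1(U;F) ≅ Z/2, Ȟ^2(U;F) ≅ Z

cover nerve:
  U12={x10,x15,x28,x34} U13={x15,x23,x25} U14={x16,x21,x23} U15={x13,x16,x18} U16={x10,x13,x29} U23={x4,x15,x33,x35} U24={x8,x17,x26} U25={x11,x26,x33} U26={x8,x10,x22} U34={x14,x23,x30} U35={x27,x33,x36} U36={x2,x27,x30} U45={x3,x16,x26} U46={x7,x8,x30} U56={x9,x13,x27,x32}
  U123={x15} U126={x10} U134={x23} U145={x16} U156={x13} U235={x33} U245={x26} U246={x8} U346={x30} U356={x27}
C dims 6,15,10; δ0: rk 6, SNF 1^5·2; δ1: rk 9, SNF 1^9
Ȟ^0: (6−6)−0=0 ⇒ 0
Ȟ^1: (15−9)−6=0 plus torsion [2] ⇒ Z/2
Ȟ^2: (10−0)−9=1 ⇒ Z


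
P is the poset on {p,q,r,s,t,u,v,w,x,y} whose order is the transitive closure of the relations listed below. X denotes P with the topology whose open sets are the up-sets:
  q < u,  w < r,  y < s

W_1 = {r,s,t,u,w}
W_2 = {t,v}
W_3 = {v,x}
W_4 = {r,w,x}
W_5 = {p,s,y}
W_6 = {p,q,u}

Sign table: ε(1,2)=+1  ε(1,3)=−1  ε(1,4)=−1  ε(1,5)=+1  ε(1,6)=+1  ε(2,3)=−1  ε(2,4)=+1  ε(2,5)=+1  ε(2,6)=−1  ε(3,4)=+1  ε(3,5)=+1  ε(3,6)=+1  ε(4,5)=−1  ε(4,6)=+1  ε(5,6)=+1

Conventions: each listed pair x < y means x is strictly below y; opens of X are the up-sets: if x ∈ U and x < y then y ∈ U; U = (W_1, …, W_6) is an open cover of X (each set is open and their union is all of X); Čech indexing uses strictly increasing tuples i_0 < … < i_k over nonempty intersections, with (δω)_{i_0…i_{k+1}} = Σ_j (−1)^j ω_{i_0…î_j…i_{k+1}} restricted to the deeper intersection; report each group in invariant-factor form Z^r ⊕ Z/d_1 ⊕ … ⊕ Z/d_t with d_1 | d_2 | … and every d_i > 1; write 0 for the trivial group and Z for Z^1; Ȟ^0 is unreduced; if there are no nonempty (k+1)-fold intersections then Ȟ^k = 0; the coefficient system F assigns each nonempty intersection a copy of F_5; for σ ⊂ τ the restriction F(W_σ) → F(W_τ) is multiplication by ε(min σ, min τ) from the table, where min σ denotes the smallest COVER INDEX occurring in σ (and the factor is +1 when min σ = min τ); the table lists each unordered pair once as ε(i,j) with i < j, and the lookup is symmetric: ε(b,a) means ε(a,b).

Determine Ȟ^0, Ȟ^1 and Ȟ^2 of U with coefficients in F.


nerve simplices:
  W12={t} W14={r,w} W15={s} W16={u} W23={v} W34={x} W56={p}
C dims 6,7; δ0: rk_F5 5
degree 0: 6−5−0 = 1 → Ȟ^0 ≅ Z/5
degree 1: 7−0−5 = 2 → Ȟ^1 ≅ Z/5 ⊕ Z/5
degree 2: 0−0−0 = 0 → Ȟ^2 ≅ 0

Ȟ^0 = Z/5, Ȟ^1 = Z/5 ⊕ Z/5 and Ȟ^2 = 0


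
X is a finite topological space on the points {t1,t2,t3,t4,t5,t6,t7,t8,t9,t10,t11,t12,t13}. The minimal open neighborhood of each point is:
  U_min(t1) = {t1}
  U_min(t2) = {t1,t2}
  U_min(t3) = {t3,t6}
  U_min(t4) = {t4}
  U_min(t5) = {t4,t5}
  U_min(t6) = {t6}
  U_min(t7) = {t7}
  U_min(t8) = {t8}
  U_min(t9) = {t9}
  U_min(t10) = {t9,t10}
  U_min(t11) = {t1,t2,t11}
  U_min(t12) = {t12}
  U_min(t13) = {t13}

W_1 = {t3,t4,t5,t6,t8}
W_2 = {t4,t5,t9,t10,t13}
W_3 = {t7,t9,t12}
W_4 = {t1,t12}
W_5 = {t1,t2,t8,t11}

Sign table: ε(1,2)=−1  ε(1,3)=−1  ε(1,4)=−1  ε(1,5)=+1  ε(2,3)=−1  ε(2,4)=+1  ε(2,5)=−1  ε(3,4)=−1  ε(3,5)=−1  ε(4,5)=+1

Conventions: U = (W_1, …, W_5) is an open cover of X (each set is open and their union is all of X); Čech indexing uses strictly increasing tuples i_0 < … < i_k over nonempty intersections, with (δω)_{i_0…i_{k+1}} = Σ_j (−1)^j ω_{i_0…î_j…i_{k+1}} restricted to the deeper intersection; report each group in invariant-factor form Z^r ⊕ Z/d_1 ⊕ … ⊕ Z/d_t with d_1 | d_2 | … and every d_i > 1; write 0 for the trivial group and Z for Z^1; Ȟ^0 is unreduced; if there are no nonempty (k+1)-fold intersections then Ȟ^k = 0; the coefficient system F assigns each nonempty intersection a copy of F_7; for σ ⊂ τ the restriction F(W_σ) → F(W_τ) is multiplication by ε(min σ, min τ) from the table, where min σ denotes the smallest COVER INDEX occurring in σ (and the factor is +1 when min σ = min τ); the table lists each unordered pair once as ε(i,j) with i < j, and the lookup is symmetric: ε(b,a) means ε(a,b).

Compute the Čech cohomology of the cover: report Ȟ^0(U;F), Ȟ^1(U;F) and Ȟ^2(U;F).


Ȟ^0 = 0,  Ȟ^1 = 0,  Ȟ^2 = 0

nonempty overlaps:
  W12={t4,t5} W15={t8} W23={t9} W34={t12} W45={t1}
C dims 5,5; δ0: rk_F7 5
degree 0: 5−5−0 = 0 → Ȟ^0 ≅ 0
degree 1: 5−0−5 = 0 → Ȟ^1 ≅ 0
degree 2: 0−0−0 = 0 → Ȟ^2 ≅ 0


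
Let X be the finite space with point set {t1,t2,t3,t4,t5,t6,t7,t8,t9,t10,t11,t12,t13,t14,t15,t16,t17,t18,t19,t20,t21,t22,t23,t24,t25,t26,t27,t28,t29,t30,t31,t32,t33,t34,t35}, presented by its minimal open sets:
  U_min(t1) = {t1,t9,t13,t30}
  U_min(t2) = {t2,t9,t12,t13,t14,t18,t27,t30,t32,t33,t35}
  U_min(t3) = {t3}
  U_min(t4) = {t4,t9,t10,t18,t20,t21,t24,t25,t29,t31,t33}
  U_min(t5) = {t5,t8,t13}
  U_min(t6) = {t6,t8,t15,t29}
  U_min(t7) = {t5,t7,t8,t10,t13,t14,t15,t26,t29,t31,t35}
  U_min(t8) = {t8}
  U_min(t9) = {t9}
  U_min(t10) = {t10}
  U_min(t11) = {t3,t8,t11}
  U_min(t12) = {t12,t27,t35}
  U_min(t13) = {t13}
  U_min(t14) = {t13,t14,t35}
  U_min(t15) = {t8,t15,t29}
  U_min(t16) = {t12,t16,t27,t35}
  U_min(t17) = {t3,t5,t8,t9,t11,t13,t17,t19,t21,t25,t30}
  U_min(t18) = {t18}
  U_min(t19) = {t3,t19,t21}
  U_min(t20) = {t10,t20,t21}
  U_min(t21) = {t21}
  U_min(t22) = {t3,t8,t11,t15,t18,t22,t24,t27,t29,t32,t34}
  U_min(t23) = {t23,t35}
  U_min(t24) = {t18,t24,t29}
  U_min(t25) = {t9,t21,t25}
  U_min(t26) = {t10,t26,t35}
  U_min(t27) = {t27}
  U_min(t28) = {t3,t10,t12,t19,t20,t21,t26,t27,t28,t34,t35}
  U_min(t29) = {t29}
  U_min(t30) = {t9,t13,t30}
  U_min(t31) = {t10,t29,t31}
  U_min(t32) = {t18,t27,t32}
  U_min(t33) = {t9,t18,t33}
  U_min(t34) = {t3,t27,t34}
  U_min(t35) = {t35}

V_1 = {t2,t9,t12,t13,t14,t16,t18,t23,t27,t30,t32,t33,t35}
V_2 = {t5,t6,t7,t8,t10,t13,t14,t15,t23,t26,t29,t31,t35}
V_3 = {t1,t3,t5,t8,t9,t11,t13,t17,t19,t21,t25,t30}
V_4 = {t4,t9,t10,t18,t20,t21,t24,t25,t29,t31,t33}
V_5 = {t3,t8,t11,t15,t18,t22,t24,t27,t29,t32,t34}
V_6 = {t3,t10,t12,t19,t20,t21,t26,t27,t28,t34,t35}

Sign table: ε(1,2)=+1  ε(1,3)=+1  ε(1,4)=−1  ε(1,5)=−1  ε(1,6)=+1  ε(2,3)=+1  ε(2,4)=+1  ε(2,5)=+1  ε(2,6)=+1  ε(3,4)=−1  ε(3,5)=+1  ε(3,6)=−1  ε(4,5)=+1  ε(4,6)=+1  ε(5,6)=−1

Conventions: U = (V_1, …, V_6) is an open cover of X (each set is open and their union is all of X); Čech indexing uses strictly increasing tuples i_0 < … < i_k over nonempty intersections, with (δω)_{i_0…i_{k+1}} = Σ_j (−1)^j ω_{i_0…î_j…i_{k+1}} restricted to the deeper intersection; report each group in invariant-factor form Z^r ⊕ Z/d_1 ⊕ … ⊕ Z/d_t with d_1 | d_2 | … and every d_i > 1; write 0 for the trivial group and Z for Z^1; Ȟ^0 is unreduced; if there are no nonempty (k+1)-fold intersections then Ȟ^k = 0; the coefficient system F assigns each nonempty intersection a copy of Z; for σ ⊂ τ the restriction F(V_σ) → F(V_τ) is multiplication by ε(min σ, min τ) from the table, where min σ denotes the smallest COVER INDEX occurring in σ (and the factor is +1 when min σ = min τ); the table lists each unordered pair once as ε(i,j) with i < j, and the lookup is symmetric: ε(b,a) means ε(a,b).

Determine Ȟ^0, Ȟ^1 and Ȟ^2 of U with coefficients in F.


nonempty intersections:
  V12={t13,t14,t23,t35} V13={t9,t13,t30} V14={t9,t18,t33} V15={t18,t27,t32} V16={t12,t27,t35} V23={t5,t8,t13} V24={t10,t29,t31} V25={t8,t15,t29} V26={t10,t26,t35} V34={t9,t21,t25} V35={t3,t8,t11} V36={t3,t19,t21} V45={t18,t24,t29} V46={t10,t20,t21} V56={t3,t27,t34}
  V123={t13} V126={t35} V134={t9} V145={t18} V156={t27} V235={t8} V245={t29} V246={t10} V346={t21} V356={t3}
C dims 6,15,10; δ0: rk 6, SNF 1^5·2; δ1: rk 9, SNF 1^9
Ȟ^0: (6−6)−0=0 ⇒ 0
Ȟ^1: (15−9)−6=0 plus torsion [2] ⇒ Z/2
Ȟ^2: (10−0)−9=1 ⇒ Z

Ȟ^0(U;F) ≅ 0; Ȟ^1(U;F) ≅ Z/2; Ȟ^2(U;F) ≅ Z
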